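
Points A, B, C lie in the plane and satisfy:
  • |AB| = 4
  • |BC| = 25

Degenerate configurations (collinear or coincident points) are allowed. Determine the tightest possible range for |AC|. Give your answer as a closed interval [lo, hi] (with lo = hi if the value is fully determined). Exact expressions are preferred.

|AC| ∈ [21, 29]  (≈ [21.0000, 29.0000])

|AB| ∈ {4}
|BC| ∈ {25}
|AC| ∈ [21, 29]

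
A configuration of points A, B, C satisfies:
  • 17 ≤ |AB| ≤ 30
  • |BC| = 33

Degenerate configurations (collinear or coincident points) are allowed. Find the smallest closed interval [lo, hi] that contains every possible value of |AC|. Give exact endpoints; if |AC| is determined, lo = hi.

|AC| ∈ [3, 63]  (≈ [3.0000, 63.0000])

|AB| ∈ [17, 30]
|BC| ∈ {33}
|AC| ∈ [3, 63]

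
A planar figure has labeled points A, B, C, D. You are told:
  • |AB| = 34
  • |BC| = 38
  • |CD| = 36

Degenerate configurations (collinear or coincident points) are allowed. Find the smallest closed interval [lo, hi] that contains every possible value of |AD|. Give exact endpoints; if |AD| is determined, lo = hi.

|AD| ∈ [0, 108]  (≈ [0.0000, 108.0000])

|AB| ∈ {34}
|BC| ∈ {38}
|CD| ∈ {36}
|AC| ∈ [4, 72]
|BD| ∈ [2, 74]
|AD| ∈ [0, 108]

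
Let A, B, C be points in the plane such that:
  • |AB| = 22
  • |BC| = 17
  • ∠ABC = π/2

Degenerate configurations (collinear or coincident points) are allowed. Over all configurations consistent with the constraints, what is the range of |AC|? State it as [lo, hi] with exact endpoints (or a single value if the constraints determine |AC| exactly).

|AC| = √(773)  (≈ 27.8029)

|AB| ∈ {22}
|BC| ∈ {17}
|AC| ∈ {√(773)}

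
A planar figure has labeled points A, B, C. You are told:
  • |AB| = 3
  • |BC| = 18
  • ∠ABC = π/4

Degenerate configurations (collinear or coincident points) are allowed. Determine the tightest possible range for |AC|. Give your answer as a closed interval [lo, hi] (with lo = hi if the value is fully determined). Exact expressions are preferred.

|AB| ∈ {3}
|BC| ∈ {18}
|AC| ∈ {3·√(37 - 6·√(2))}

|AC| = 3·√(37 - 6·√(2))  (≈ 16.0198)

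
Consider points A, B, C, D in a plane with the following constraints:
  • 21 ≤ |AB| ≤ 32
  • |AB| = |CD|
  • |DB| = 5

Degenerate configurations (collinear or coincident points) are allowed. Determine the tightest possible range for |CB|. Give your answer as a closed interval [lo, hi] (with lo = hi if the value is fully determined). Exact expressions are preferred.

|AB| ∈ [21, 32]
|BD| ∈ {5}
|CD| ∈ [21, 32]
|AD| ∈ [16, 37]
|BC| ∈ [16, 37]
|AC| ∈ [0, 69]

|CB| ∈ [16, 37]  (≈ [16.0000, 37.0000])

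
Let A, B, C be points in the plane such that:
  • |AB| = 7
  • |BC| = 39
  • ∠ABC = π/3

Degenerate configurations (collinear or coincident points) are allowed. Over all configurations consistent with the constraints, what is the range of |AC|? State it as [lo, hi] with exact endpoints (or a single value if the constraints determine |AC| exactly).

|AC| = √(1297)  (≈ 36.0139)

|AB| ∈ {7}
|BC| ∈ {39}
|AC| ∈ {√(1297)}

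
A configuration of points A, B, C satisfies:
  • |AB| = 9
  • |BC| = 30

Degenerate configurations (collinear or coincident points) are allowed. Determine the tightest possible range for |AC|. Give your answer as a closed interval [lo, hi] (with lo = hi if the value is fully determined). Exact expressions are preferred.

|AB| ∈ {9}
|BC| ∈ {30}
|AC| ∈ [21, 39]

|AC| ∈ [21, 39]  (≈ [21.0000, 39.0000])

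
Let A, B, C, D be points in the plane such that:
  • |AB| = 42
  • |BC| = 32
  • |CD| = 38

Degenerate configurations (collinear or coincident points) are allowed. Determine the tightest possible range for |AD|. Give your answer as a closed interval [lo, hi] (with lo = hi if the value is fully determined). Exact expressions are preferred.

|AD| ∈ [0, 112]  (≈ [0.0000, 112.0000])

|AB| ∈ {42}
|BC| ∈ {32}
|CD| ∈ {38}
|AC| ∈ [10, 74]
|BD| ∈ [6, 70]
|AD| ∈ [0, 112]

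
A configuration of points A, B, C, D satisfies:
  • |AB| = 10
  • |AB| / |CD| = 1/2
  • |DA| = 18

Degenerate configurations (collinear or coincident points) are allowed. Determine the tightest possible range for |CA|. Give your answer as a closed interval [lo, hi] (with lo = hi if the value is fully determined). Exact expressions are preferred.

|AB| ∈ {10}
|AD| ∈ {18}
|CD| ∈ {20}
|BD| ∈ [8, 28]
|AC| ∈ [2, 38]
|BC| ∈ [0, 48]

|CA| ∈ [2, 38]  (≈ [2.0000, 38.0000])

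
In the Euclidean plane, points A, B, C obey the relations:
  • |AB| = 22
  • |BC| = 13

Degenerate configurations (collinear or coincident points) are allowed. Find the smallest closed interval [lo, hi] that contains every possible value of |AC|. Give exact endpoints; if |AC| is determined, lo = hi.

|AB| ∈ {22}
|BC| ∈ {13}
|AC| ∈ [9, 35]

|AC| ∈ [9, 35]  (≈ [9.0000, 35.0000])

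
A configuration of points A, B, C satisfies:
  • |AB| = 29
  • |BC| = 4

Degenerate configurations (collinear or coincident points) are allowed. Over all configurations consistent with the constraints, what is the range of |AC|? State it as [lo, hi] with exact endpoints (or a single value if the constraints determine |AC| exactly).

|AC| ∈ [25, 33]  (≈ [25.0000, 33.0000])

|AB| ∈ {29}
|BC| ∈ {4}
|AC| ∈ [25, 33]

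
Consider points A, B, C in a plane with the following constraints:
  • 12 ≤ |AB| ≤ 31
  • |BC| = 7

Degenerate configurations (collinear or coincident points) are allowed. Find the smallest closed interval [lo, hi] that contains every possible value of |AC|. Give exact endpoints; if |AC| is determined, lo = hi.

|AC| ∈ [5, 38]  (≈ [5.0000, 38.0000])

|AB| ∈ [12, 31]
|BC| ∈ {7}
|AC| ∈ [5, 38]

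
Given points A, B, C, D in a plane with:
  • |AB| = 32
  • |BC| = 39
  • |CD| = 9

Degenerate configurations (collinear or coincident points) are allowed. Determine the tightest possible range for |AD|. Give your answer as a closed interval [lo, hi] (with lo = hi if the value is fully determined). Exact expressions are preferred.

|AB| ∈ {32}
|BC| ∈ {39}
|CD| ∈ {9}
|AC| ∈ [7, 71]
|BD| ∈ [30, 48]
|AD| ∈ [0, 80]

|AD| ∈ [0, 80]  (≈ [0.0000, 80.0000])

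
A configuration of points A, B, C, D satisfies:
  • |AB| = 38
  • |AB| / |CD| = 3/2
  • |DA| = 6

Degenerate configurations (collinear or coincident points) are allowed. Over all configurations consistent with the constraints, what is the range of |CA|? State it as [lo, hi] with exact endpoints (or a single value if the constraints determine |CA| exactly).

|CA| ∈ [58/3, 94/3]  (≈ [19.3333, 31.3333])

|AB| ∈ {38}
|AD| ∈ {6}
|CD| ∈ {76/3}
|BD| ∈ [32, 44]
|AC| ∈ [58/3, 94/3]
|BC| ∈ [20/3, 208/3]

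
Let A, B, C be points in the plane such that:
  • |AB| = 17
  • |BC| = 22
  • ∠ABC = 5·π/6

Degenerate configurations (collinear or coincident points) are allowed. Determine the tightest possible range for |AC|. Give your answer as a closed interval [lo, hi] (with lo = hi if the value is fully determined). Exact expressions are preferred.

|AC| = √(374·√(3) + 773)  (≈ 37.6933)

|AB| ∈ {17}
|BC| ∈ {22}
|AC| ∈ {√(374·√(3) + 773)}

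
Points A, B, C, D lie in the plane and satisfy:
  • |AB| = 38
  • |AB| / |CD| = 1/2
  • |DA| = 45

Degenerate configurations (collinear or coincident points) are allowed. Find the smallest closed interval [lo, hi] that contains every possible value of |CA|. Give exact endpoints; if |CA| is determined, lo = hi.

|CA| ∈ [31, 121]  (≈ [31.0000, 121.0000])

|AB| ∈ {38}
|AD| ∈ {45}
|CD| ∈ {76}
|BD| ∈ [7, 83]
|AC| ∈ [31, 121]
|BC| ∈ [0, 159]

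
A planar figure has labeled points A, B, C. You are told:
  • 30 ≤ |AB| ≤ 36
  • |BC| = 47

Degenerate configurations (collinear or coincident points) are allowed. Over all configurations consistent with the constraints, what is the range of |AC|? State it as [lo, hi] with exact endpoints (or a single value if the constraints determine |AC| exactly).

|AC| ∈ [11, 83]  (≈ [11.0000, 83.0000])

|AB| ∈ [30, 36]
|BC| ∈ {47}
|AC| ∈ [11, 83]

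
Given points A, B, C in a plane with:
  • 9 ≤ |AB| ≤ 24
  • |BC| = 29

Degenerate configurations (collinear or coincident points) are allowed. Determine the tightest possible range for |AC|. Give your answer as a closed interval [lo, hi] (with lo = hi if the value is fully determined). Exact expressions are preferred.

|AB| ∈ [9, 24]
|BC| ∈ {29}
|AC| ∈ [5, 53]

|AC| ∈ [5, 53]  (≈ [5.0000, 53.0000])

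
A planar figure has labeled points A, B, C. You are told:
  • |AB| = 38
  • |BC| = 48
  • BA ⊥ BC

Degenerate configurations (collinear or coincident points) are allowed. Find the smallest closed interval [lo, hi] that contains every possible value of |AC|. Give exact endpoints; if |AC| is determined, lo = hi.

|AB| ∈ {38}
|BC| ∈ {48}
|AC| ∈ {2·√(937)}

|AC| = 2·√(937)  (≈ 61.2209)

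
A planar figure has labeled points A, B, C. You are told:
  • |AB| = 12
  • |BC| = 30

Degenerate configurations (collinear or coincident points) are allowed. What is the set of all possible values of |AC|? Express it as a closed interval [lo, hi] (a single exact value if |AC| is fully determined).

|AC| ∈ [18, 42]  (≈ [18.0000, 42.0000])

|AB| ∈ {12}
|BC| ∈ {30}
|AC| ∈ [18, 42]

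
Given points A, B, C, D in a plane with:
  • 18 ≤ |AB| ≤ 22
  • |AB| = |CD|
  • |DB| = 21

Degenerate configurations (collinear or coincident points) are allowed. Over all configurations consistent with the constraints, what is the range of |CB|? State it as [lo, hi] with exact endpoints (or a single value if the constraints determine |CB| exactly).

|CB| ∈ [0, 43]  (≈ [0.0000, 43.0000])

|AB| ∈ [18, 22]
|BD| ∈ {21}
|CD| ∈ [18, 22]
|AD| ∈ [0, 43]
|BC| ∈ [0, 43]
|AC| ∈ [0, 65]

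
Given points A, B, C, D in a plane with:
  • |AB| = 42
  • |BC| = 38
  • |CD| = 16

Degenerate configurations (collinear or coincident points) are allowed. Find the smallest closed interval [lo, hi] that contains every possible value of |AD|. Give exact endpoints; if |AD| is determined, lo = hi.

|AB| ∈ {42}
|BC| ∈ {38}
|CD| ∈ {16}
|AC| ∈ [4, 80]
|BD| ∈ [22, 54]
|AD| ∈ [0, 96]

|AD| ∈ [0, 96]  (≈ [0.0000, 96.0000])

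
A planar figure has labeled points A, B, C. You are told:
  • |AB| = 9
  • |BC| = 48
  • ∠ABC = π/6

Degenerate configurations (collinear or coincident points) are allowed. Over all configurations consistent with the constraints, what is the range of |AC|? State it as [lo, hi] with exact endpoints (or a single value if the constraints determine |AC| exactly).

|AC| = 3·√(265 - 48·√(3))  (≈ 40.4568)

|AB| ∈ {9}
|BC| ∈ {48}
|AC| ∈ {3·√(265 - 48·√(3))}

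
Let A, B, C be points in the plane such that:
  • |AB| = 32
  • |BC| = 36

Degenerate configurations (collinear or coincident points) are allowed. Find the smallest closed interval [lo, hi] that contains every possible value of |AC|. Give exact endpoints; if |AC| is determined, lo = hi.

|AB| ∈ {32}
|BC| ∈ {36}
|AC| ∈ [4, 68]

|AC| ∈ [4, 68]  (≈ [4.0000, 68.0000])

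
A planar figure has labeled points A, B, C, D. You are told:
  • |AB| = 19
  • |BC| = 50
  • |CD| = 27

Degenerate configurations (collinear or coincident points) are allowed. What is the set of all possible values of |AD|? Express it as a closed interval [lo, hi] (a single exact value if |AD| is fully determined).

|AB| ∈ {19}
|BC| ∈ {50}
|CD| ∈ {27}
|AC| ∈ [31, 69]
|BD| ∈ [23, 77]
|AD| ∈ [4, 96]

|AD| ∈ [4, 96]  (≈ [4.0000, 96.0000])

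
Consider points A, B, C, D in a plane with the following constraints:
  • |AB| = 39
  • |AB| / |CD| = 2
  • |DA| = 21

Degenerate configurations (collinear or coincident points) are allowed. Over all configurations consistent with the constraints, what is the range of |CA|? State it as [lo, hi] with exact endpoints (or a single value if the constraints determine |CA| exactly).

|CA| ∈ [3/2, 81/2]  (≈ [1.5000, 40.5000])

|AB| ∈ {39}
|AD| ∈ {21}
|CD| ∈ {39/2}
|BD| ∈ [18, 60]
|AC| ∈ [3/2, 81/2]
|BC| ∈ [0, 159/2]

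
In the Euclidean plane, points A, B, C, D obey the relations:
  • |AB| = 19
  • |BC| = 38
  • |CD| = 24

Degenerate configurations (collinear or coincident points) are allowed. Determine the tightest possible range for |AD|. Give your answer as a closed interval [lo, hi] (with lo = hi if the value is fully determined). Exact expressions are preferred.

|AB| ∈ {19}
|BC| ∈ {38}
|CD| ∈ {24}
|AC| ∈ [19, 57]
|BD| ∈ [14, 62]
|AD| ∈ [0, 81]

|AD| ∈ [0, 81]  (≈ [0.0000, 81.0000])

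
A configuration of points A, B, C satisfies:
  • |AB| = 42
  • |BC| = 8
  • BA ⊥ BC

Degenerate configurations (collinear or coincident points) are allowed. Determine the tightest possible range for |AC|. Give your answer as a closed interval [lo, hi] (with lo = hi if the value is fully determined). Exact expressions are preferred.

|AB| ∈ {42}
|BC| ∈ {8}
|AC| ∈ {2·√(457)}

|AC| = 2·√(457)  (≈ 42.7551)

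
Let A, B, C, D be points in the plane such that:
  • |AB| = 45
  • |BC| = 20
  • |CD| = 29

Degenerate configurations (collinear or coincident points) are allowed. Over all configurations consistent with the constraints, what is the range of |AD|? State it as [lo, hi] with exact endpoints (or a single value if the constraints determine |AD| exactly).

|AB| ∈ {45}
|BC| ∈ {20}
|CD| ∈ {29}
|AC| ∈ [25, 65]
|BD| ∈ [9, 49]
|AD| ∈ [0, 94]

|AD| ∈ [0, 94]  (≈ [0.0000, 94.0000])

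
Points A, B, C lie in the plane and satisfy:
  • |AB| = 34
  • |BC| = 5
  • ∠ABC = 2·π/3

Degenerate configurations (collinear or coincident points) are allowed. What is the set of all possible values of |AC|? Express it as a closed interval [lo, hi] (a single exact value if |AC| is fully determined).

|AC| = √(1351)  (≈ 36.7560)

|AB| ∈ {34}
|BC| ∈ {5}
|AC| ∈ {√(1351)}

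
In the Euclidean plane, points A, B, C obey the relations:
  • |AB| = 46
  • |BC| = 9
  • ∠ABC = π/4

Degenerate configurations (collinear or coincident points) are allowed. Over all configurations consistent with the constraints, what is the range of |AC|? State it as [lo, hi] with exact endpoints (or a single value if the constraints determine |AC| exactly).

|AC| = √(2197 - 414·√(2))  (≈ 40.1437)

|AB| ∈ {46}
|BC| ∈ {9}
|AC| ∈ {√(2197 - 414·√(2))}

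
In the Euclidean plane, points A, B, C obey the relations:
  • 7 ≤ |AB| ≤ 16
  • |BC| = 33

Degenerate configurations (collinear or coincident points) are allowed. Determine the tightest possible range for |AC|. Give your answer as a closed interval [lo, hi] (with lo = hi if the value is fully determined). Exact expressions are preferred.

|AB| ∈ [7, 16]
|BC| ∈ {33}
|AC| ∈ [17, 49]

|AC| ∈ [17, 49]  (≈ [17.0000, 49.0000])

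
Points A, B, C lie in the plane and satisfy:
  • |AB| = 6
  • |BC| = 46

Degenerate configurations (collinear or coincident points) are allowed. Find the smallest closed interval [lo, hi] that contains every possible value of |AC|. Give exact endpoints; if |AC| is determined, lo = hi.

|AC| ∈ [40, 52]  (≈ [40.0000, 52.0000])

|AB| ∈ {6}
|BC| ∈ {46}
|AC| ∈ [40, 52]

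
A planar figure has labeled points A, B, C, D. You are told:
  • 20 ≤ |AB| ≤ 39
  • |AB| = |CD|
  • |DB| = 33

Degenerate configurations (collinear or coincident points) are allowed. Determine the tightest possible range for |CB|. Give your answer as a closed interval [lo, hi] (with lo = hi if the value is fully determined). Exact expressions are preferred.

|CB| ∈ [0, 72]  (≈ [0.0000, 72.0000])

|AB| ∈ [20, 39]
|BD| ∈ {33}
|CD| ∈ [20, 39]
|AD| ∈ [0, 72]
|BC| ∈ [0, 72]
|AC| ∈ [0, 111]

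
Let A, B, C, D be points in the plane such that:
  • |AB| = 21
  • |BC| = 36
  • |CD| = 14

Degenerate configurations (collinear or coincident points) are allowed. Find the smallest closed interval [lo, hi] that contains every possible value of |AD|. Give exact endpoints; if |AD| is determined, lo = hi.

|AD| ∈ [1, 71]  (≈ [1.0000, 71.0000])

|AB| ∈ {21}
|BC| ∈ {36}
|CD| ∈ {14}
|AC| ∈ [15, 57]
|BD| ∈ [22, 50]
|AD| ∈ [1, 71]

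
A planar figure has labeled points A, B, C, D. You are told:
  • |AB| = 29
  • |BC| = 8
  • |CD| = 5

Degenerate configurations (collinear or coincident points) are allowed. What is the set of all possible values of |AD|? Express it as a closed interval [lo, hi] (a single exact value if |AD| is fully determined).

|AD| ∈ [16, 42]  (≈ [16.0000, 42.0000])

|AB| ∈ {29}
|BC| ∈ {8}
|CD| ∈ {5}
|AC| ∈ [21, 37]
|BD| ∈ [3, 13]
|AD| ∈ [16, 42]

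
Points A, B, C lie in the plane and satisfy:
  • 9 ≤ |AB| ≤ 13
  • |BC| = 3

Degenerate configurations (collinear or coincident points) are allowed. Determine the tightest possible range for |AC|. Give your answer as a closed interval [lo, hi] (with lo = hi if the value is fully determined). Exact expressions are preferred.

|AB| ∈ [9, 13]
|BC| ∈ {3}
|AC| ∈ [6, 16]

|AC| ∈ [6, 16]  (≈ [6.0000, 16.0000])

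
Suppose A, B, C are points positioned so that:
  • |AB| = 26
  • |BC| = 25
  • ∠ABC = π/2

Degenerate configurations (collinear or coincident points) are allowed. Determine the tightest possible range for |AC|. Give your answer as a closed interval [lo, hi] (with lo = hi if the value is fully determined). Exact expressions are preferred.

|AC| = √(1301)  (≈ 36.0694)

|AB| ∈ {26}
|BC| ∈ {25}
|AC| ∈ {√(1301)}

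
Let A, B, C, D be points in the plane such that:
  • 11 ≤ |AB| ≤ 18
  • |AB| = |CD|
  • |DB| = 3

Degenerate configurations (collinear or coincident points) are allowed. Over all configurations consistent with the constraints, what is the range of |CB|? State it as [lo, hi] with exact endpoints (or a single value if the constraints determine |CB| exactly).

|AB| ∈ [11, 18]
|BD| ∈ {3}
|CD| ∈ [11, 18]
|AD| ∈ [8, 21]
|BC| ∈ [8, 21]
|AC| ∈ [0, 39]

|CB| ∈ [8, 21]  (≈ [8.0000, 21.0000])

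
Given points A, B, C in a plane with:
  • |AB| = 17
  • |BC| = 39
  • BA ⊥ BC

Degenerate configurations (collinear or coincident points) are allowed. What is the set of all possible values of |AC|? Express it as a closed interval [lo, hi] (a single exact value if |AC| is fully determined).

|AB| ∈ {17}
|BC| ∈ {39}
|AC| ∈ {√(1810)}

|AC| = √(1810)  (≈ 42.5441)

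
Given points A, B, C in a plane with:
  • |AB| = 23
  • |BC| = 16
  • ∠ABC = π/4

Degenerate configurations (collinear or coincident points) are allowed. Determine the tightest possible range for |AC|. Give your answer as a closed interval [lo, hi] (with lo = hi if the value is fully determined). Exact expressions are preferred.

|AC| = √(785 - 368·√(2))  (≈ 16.2656)

|AB| ∈ {23}
|BC| ∈ {16}
|AC| ∈ {√(785 - 368·√(2))}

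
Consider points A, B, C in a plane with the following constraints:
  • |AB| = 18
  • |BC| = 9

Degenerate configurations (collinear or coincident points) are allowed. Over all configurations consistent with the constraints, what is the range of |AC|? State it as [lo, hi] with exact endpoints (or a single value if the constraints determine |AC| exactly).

|AC| ∈ [9, 27]  (≈ [9.0000, 27.0000])

|AB| ∈ {18}
|BC| ∈ {9}
|AC| ∈ [9, 27]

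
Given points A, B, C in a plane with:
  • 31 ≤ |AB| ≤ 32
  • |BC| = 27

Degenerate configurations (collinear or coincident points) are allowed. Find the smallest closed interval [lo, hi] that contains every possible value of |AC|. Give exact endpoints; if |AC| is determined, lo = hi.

|AB| ∈ [31, 32]
|BC| ∈ {27}
|AC| ∈ [4, 59]

|AC| ∈ [4, 59]  (≈ [4.0000, 59.0000])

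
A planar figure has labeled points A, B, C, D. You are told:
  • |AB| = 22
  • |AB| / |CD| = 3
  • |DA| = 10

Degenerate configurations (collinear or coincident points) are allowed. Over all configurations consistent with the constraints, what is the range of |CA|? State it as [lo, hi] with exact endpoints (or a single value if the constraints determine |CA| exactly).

|CA| ∈ [8/3, 52/3]  (≈ [2.6667, 17.3333])

|AB| ∈ {22}
|AD| ∈ {10}
|CD| ∈ {22/3}
|BD| ∈ [12, 32]
|AC| ∈ [8/3, 52/3]
|BC| ∈ [14/3, 118/3]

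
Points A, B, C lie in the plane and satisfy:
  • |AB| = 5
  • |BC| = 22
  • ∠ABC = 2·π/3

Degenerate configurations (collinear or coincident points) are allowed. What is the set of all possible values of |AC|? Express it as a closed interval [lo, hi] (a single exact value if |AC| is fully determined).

|AB| ∈ {5}
|BC| ∈ {22}
|AC| ∈ {√(619)}

|AC| = √(619)  (≈ 24.8797)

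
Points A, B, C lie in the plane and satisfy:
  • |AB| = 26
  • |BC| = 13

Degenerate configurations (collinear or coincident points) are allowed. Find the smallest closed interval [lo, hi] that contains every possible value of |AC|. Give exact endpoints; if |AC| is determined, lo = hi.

|AC| ∈ [13, 39]  (≈ [13.0000, 39.0000])

|AB| ∈ {26}
|BC| ∈ {13}
|AC| ∈ [13, 39]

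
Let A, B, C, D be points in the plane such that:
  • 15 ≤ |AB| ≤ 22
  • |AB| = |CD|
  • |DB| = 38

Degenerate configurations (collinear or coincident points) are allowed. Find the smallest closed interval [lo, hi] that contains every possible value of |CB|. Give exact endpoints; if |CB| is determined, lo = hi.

|CB| ∈ [16, 60]  (≈ [16.0000, 60.0000])

|AB| ∈ [15, 22]
|BD| ∈ {38}
|CD| ∈ [15, 22]
|AD| ∈ [16, 60]
|BC| ∈ [16, 60]
|AC| ∈ [0, 82]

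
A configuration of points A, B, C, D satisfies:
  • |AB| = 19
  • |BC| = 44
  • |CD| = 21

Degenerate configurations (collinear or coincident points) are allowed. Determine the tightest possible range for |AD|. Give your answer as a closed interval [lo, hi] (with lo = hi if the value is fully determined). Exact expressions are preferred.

|AD| ∈ [4, 84]  (≈ [4.0000, 84.0000])

|AB| ∈ {19}
|BC| ∈ {44}
|CD| ∈ {21}
|AC| ∈ [25, 63]
|BD| ∈ [23, 65]
|AD| ∈ [4, 84]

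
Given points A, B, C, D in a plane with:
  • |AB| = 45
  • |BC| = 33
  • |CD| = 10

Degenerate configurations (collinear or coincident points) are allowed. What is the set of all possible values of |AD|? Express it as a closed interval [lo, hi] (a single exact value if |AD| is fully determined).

|AB| ∈ {45}
|BC| ∈ {33}
|CD| ∈ {10}
|AC| ∈ [12, 78]
|BD| ∈ [23, 43]
|AD| ∈ [2, 88]

|AD| ∈ [2, 88]  (≈ [2.0000, 88.0000])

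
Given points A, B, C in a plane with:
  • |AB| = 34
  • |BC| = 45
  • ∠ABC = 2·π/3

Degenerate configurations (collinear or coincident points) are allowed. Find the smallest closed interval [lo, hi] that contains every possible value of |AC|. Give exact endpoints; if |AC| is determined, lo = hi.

|AB| ∈ {34}
|BC| ∈ {45}
|AC| ∈ {√(4711)}

|AC| = √(4711)  (≈ 68.6367)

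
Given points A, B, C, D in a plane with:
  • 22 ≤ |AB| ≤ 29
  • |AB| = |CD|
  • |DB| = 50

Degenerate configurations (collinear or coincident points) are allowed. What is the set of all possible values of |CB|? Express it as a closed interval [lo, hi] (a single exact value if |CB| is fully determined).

|AB| ∈ [22, 29]
|BD| ∈ {50}
|CD| ∈ [22, 29]
|AD| ∈ [21, 79]
|BC| ∈ [21, 79]
|AC| ∈ [0, 108]

|CB| ∈ [21, 79]  (≈ [21.0000, 79.0000])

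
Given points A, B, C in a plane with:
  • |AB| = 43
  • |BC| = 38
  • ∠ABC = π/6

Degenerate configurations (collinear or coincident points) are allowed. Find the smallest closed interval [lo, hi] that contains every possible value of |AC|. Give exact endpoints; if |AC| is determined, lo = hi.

|AC| = √(3293 - 1634·√(3))  (≈ 21.5135)

|AB| ∈ {43}
|BC| ∈ {38}
|AC| ∈ {√(3293 - 1634·√(3))}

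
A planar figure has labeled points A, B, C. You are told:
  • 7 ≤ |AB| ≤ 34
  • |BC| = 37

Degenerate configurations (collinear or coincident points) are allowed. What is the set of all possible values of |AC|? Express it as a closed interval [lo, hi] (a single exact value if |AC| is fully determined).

|AB| ∈ [7, 34]
|BC| ∈ {37}
|AC| ∈ [3, 71]

|AC| ∈ [3, 71]  (≈ [3.0000, 71.0000])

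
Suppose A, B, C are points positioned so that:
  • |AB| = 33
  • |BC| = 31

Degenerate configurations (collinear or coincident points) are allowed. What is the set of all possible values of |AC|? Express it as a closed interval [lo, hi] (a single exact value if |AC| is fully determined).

|AC| ∈ [2, 64]  (≈ [2.0000, 64.0000])

|AB| ∈ {33}
|BC| ∈ {31}
|AC| ∈ [2, 64]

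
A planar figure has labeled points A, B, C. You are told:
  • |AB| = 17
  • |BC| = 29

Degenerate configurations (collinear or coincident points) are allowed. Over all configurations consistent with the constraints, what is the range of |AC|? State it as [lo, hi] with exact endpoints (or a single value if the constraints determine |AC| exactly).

|AC| ∈ [12, 46]  (≈ [12.0000, 46.0000])

|AB| ∈ {17}
|BC| ∈ {29}
|AC| ∈ [12, 46]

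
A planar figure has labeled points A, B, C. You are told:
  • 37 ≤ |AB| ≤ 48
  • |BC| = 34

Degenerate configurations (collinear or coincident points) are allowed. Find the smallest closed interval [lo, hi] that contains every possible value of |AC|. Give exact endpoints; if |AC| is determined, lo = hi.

|AB| ∈ [37, 48]
|BC| ∈ {34}
|AC| ∈ [3, 82]

|AC| ∈ [3, 82]  (≈ [3.0000, 82.0000])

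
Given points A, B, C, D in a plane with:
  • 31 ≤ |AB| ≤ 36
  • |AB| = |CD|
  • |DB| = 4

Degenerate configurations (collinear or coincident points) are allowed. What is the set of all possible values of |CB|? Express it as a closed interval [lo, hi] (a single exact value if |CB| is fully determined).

|CB| ∈ [27, 40]  (≈ [27.0000, 40.0000])

|AB| ∈ [31, 36]
|BD| ∈ {4}
|CD| ∈ [31, 36]
|AD| ∈ [27, 40]
|BC| ∈ [27, 40]
|AC| ∈ [0, 76]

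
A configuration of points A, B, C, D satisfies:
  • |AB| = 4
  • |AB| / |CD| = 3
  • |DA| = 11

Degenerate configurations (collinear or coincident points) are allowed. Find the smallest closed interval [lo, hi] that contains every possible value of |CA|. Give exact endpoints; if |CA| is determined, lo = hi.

|CA| ∈ [29/3, 37/3]  (≈ [9.6667, 12.3333])

|AB| ∈ {4}
|AD| ∈ {11}
|CD| ∈ {4/3}
|BD| ∈ [7, 15]
|AC| ∈ [29/3, 37/3]
|BC| ∈ [17/3, 49/3]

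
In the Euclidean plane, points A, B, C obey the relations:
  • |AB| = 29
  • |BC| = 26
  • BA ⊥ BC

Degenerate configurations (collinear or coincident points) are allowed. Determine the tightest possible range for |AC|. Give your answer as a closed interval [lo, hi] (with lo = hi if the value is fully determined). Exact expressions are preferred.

|AB| ∈ {29}
|BC| ∈ {26}
|AC| ∈ {√(1517)}

|AC| = √(1517)  (≈ 38.9487)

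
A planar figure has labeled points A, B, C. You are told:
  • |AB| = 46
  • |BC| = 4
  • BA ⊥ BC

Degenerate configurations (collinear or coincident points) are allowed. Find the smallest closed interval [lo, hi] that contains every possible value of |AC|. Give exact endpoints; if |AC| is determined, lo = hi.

|AC| = 2·√(533)  (≈ 46.1736)

|AB| ∈ {46}
|BC| ∈ {4}
|AC| ∈ {2·√(533)}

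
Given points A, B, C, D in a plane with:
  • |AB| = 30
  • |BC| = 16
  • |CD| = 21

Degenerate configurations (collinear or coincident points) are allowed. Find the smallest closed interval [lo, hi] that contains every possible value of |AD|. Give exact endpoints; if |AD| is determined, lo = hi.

|AD| ∈ [0, 67]  (≈ [0.0000, 67.0000])

|AB| ∈ {30}
|BC| ∈ {16}
|CD| ∈ {21}
|AC| ∈ [14, 46]
|BD| ∈ [5, 37]
|AD| ∈ [0, 67]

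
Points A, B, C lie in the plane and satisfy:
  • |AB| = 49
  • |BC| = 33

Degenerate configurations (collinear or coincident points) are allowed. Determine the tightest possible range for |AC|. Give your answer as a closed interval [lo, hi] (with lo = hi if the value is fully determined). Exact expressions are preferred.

|AB| ∈ {49}
|BC| ∈ {33}
|AC| ∈ [16, 82]

|AC| ∈ [16, 82]  (≈ [16.0000, 82.0000])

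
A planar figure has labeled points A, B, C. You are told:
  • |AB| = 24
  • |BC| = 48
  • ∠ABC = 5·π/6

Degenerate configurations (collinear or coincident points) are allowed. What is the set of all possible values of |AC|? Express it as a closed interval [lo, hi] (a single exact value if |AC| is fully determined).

|AB| ∈ {24}
|BC| ∈ {48}
|AC| ∈ {24·√(2·√(3) + 5)}

|AC| = 24·√(2·√(3) + 5)  (≈ 69.8235)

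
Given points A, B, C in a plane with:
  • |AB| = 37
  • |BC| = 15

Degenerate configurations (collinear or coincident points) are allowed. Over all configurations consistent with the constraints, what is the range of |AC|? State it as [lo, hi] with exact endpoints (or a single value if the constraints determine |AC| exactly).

|AC| ∈ [22, 52]  (≈ [22.0000, 52.0000])

|AB| ∈ {37}
|BC| ∈ {15}
|AC| ∈ [22, 52]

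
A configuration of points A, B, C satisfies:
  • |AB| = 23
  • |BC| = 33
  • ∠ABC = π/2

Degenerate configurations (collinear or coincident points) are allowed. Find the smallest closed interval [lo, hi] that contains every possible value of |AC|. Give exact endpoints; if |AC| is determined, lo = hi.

|AC| = √(1618)  (≈ 40.2244)

|AB| ∈ {23}
|BC| ∈ {33}
|AC| ∈ {√(1618)}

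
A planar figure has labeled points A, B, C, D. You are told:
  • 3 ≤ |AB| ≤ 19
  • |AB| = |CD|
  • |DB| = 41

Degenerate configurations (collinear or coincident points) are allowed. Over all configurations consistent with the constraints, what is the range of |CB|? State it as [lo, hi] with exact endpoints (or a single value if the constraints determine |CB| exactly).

|CB| ∈ [22, 60]  (≈ [22.0000, 60.0000])

|AB| ∈ [3, 19]
|BD| ∈ {41}
|CD| ∈ [3, 19]
|AD| ∈ [22, 60]
|BC| ∈ [22, 60]
|AC| ∈ [3, 79]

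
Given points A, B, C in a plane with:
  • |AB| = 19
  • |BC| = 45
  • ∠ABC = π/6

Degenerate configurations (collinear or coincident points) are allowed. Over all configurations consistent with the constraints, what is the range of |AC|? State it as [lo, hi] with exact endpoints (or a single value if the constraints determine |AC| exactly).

|AC| = √(2386 - 855·√(3))  (≈ 30.0848)

|AB| ∈ {19}
|BC| ∈ {45}
|AC| ∈ {√(2386 - 855·√(3))}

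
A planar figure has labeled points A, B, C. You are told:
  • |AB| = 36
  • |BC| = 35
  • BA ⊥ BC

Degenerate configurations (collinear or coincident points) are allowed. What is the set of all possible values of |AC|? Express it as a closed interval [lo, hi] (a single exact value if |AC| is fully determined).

|AC| = √(2521)  (≈ 50.2096)

|AB| ∈ {36}
|BC| ∈ {35}
|AC| ∈ {√(2521)}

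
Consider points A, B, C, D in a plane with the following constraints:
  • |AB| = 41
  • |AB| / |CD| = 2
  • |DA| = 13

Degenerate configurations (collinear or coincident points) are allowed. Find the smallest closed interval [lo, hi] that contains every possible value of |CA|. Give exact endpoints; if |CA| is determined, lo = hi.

|CA| ∈ [15/2, 67/2]  (≈ [7.5000, 33.5000])

|AB| ∈ {41}
|AD| ∈ {13}
|CD| ∈ {41/2}
|BD| ∈ [28, 54]
|AC| ∈ [15/2, 67/2]
|BC| ∈ [15/2, 149/2]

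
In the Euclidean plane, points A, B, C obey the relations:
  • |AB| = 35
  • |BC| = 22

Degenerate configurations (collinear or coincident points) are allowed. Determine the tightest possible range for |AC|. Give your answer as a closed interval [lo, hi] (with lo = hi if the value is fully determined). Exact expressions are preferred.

|AC| ∈ [13, 57]  (≈ [13.0000, 57.0000])

|AB| ∈ {35}
|BC| ∈ {22}
|AC| ∈ [13, 57]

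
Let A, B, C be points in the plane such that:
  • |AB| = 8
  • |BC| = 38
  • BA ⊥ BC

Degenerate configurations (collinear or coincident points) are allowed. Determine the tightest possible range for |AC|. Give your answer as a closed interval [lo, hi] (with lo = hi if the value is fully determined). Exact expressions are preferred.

|AB| ∈ {8}
|BC| ∈ {38}
|AC| ∈ {2·√(377)}

|AC| = 2·√(377)  (≈ 38.8330)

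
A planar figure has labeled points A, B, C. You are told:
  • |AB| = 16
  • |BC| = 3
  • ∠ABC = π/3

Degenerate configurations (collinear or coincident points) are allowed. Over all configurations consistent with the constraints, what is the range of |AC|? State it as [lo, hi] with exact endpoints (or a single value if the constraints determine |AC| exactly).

|AB| ∈ {16}
|BC| ∈ {3}
|AC| ∈ {√(217)}

|AC| = √(217)  (≈ 14.7309)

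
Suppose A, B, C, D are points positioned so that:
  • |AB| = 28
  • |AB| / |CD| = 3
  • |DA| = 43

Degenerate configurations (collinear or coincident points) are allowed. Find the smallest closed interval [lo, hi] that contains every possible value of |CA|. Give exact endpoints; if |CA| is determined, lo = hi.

|CA| ∈ [101/3, 157/3]  (≈ [33.6667, 52.3333])

|AB| ∈ {28}
|AD| ∈ {43}
|CD| ∈ {28/3}
|BD| ∈ [15, 71]
|AC| ∈ [101/3, 157/3]
|BC| ∈ [17/3, 241/3]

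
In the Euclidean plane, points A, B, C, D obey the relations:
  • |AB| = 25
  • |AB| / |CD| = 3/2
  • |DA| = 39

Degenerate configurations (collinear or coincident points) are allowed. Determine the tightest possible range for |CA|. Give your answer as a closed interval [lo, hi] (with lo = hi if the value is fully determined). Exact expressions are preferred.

|CA| ∈ [67/3, 167/3]  (≈ [22.3333, 55.6667])

|AB| ∈ {25}
|AD| ∈ {39}
|CD| ∈ {50/3}
|BD| ∈ [14, 64]
|AC| ∈ [67/3, 167/3]
|BC| ∈ [0, 242/3]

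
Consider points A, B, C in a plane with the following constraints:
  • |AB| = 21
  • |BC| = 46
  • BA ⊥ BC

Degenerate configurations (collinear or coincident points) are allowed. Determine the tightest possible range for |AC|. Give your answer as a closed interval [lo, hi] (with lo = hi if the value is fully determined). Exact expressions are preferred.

|AB| ∈ {21}
|BC| ∈ {46}
|AC| ∈ {√(2557)}

|AC| = √(2557)  (≈ 50.5668)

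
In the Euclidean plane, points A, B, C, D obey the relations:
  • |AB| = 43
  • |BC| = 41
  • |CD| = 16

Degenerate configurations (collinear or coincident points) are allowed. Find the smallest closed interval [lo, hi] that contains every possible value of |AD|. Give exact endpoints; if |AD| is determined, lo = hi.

|AD| ∈ [0, 100]  (≈ [0.0000, 100.0000])

|AB| ∈ {43}
|BC| ∈ {41}
|CD| ∈ {16}
|AC| ∈ [2, 84]
|BD| ∈ [25, 57]
|AD| ∈ [0, 100]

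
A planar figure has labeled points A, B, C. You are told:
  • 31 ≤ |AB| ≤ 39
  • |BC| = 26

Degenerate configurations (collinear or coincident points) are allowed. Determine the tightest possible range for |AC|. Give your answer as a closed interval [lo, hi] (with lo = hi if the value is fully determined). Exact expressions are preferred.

|AC| ∈ [5, 65]  (≈ [5.0000, 65.0000])

|AB| ∈ [31, 39]
|BC| ∈ {26}
|AC| ∈ [5, 65]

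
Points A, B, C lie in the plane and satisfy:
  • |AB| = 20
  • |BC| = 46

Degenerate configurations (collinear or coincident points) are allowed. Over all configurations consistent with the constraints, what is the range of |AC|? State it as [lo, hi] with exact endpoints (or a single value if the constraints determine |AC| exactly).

|AC| ∈ [26, 66]  (≈ [26.0000, 66.0000])

|AB| ∈ {20}
|BC| ∈ {46}
|AC| ∈ [26, 66]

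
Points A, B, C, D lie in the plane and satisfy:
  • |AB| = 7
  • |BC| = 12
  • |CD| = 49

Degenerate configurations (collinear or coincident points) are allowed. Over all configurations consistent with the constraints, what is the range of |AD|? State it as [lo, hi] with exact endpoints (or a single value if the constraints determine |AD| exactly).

|AB| ∈ {7}
|BC| ∈ {12}
|CD| ∈ {49}
|AC| ∈ [5, 19]
|BD| ∈ [37, 61]
|AD| ∈ [30, 68]

|AD| ∈ [30, 68]  (≈ [30.0000, 68.0000])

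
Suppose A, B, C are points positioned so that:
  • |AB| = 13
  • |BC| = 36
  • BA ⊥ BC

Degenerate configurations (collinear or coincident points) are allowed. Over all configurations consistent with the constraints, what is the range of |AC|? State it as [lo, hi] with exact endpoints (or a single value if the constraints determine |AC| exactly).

|AC| = √(1465)  (≈ 38.2753)

|AB| ∈ {13}
|BC| ∈ {36}
|AC| ∈ {√(1465)}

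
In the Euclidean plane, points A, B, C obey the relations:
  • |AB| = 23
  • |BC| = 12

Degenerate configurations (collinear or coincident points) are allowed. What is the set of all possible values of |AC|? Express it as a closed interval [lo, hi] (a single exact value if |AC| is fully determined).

|AB| ∈ {23}
|BC| ∈ {12}
|AC| ∈ [11, 35]

|AC| ∈ [11, 35]  (≈ [11.0000, 35.0000])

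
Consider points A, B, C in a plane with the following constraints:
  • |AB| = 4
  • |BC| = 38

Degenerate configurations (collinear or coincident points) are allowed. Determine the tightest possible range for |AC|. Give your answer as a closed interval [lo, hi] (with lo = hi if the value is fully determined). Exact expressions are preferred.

|AC| ∈ [34, 42]  (≈ [34.0000, 42.0000])

|AB| ∈ {4}
|BC| ∈ {38}
|AC| ∈ [34, 42]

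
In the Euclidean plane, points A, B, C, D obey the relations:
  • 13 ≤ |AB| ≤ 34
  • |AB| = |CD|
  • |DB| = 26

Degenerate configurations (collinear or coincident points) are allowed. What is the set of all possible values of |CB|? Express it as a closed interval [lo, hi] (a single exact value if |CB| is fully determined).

|AB| ∈ [13, 34]
|BD| ∈ {26}
|CD| ∈ [13, 34]
|AD| ∈ [0, 60]
|BC| ∈ [0, 60]
|AC| ∈ [0, 94]

|CB| ∈ [0, 60]  (≈ [0.0000, 60.0000])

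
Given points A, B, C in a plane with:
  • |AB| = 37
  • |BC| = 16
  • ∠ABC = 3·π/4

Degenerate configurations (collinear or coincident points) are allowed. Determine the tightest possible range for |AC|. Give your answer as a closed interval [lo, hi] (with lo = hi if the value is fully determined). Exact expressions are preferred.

|AB| ∈ {37}
|BC| ∈ {16}
|AC| ∈ {√(592·√(2) + 1625)}

|AC| = √(592·√(2) + 1625)  (≈ 49.6207)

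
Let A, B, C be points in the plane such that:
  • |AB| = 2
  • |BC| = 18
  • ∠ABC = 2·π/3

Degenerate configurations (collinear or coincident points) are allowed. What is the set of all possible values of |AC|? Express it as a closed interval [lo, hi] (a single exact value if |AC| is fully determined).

|AB| ∈ {2}
|BC| ∈ {18}
|AC| ∈ {2·√(91)}

|AC| = 2·√(91)  (≈ 19.0788)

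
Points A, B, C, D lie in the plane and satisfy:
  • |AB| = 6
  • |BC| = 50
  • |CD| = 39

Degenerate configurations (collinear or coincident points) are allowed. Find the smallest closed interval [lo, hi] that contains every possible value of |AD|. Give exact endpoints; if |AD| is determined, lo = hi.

|AB| ∈ {6}
|BC| ∈ {50}
|CD| ∈ {39}
|AC| ∈ [44, 56]
|BD| ∈ [11, 89]
|AD| ∈ [5, 95]

|AD| ∈ [5, 95]  (≈ [5.0000, 95.0000])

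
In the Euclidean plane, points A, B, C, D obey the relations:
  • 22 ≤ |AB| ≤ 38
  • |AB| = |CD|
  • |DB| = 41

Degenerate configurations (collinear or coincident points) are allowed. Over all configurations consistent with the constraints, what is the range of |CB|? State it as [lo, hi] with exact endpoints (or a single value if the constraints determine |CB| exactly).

|CB| ∈ [3, 79]  (≈ [3.0000, 79.0000])

|AB| ∈ [22, 38]
|BD| ∈ {41}
|CD| ∈ [22, 38]
|AD| ∈ [3, 79]
|BC| ∈ [3, 79]
|AC| ∈ [0, 117]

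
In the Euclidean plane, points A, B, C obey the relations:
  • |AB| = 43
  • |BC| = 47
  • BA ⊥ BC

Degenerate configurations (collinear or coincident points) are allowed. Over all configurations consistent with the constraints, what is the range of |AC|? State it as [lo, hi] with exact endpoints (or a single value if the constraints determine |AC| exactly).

|AB| ∈ {43}
|BC| ∈ {47}
|AC| ∈ {√(4058)}

|AC| = √(4058)  (≈ 63.7024)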